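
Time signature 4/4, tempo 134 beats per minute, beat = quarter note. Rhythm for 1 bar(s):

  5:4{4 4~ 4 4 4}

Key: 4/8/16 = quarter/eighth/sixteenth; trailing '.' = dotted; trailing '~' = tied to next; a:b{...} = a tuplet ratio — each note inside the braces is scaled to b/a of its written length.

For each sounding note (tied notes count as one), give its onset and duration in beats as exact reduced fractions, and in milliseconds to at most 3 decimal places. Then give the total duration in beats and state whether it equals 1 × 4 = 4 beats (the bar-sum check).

1) 0.0ms=0b +358.209ms=4/5b
2) 358.209ms=4/5b +716.418ms=8/5b
3) 1074.627ms=12/5b +358.209ms=4/5b
4) 1432.836ms=16/5b +358.209ms=4/5b
Σ=4b of 4 (134bpm 4/4) — PASS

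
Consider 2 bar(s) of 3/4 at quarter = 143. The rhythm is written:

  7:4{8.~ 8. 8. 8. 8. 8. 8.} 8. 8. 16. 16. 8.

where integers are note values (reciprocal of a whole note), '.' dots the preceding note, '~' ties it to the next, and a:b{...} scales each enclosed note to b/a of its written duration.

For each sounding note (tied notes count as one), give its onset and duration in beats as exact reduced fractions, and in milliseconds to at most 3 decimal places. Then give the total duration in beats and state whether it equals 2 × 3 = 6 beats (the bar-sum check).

1) 0.0ms=0b +359.64ms=6/7b
2) 359.64ms=6/7b +179.82ms=3/7b
3) 539.461ms=9/7b +179.82ms=3/7b
4) 719.281ms=12/7b +179.82ms=3/7b
5) 899.101ms=15/7b +179.82ms=3/7b
6) 1078.921ms=18/7b +179.82ms=3/7b
7) 1258.741ms=3b +314.685ms=3/4b
8) 1573.427ms=15/4b +314.685ms=3/4b
9) 1888.112ms=9/2b +157.343ms=3/8b
10) 2045.455ms=39/8b +157.343ms=3/8b
11) 2202.797ms=21/4b +314.685ms=3/4b
Σ=6b of 6 (143bpm 3/4) — PASS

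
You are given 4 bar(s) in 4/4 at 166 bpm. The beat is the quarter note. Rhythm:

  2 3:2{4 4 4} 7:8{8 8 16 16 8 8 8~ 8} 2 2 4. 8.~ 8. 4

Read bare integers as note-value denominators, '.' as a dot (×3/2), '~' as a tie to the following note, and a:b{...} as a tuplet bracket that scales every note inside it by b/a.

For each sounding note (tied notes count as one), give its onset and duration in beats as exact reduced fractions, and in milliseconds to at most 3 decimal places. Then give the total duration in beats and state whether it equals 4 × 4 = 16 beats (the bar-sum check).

1) 0.0ms=0b +722.892ms=2b
2) 722.892ms=2b +240.964ms=2/3b
3) 963.855ms=8/3b +240.964ms=2/3b
4) 1204.819ms=10/3b +240.964ms=2/3b
5) 1445.783ms=4b +206.54ms=4/7b
6) 1652.324ms=32/7b +206.54ms=4/7b
7) 1858.864ms=36/7b +103.27ms=2/7b
8) 1962.134ms=38/7b +103.27ms=2/7b
9) 2065.404ms=40/7b +206.54ms=4/7b
10) 2271.945ms=44/7b +206.54ms=4/7b
11) 2478.485ms=48/7b +413.081ms=8/7b
12) 2891.566ms=8b +722.892ms=2b
13) 3614.458ms=10b +722.892ms=2b
14) 4337.349ms=12b +542.169ms=3/2b
15) 4879.518ms=27/2b +542.169ms=3/2b
16) 5421.687ms=15b +361.446ms=1b
Σ=16b of 16 (166bpm 4/4) — PASS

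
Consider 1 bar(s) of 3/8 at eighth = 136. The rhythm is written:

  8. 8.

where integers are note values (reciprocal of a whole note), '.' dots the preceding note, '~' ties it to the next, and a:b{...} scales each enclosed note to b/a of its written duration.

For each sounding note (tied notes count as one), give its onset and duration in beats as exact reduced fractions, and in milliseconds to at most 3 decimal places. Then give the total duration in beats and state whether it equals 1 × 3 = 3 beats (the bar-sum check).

1) 0.0ms=0b +661.765ms=3/2b
2) 661.765ms=3/2b +661.765ms=3/2b
Σ=3b of 3 (136bpm 3/8) — PASS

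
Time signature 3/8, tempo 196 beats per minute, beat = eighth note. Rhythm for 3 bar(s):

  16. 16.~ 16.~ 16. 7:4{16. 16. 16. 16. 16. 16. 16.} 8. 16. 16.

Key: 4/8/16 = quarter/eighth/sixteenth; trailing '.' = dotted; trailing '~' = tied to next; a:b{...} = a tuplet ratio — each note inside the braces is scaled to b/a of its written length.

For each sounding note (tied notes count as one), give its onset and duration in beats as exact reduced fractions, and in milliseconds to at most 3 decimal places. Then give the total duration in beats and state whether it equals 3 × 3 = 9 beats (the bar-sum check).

1) 0.0ms=0b +229.592ms=3/4b
2) 229.592ms=3/4b +688.776ms=9/4b
3) 918.367ms=3b +131.195ms=3/7b
4) 1049.563ms=24/7b +131.195ms=3/7b
5) 1180.758ms=27/7b +131.195ms=3/7b
6) 1311.953ms=30/7b +131.195ms=3/7b
7) 1443.149ms=33/7b +131.195ms=3/7b
8) 1574.344ms=36/7b +131.195ms=3/7b
9) 1705.539ms=39/7b +131.195ms=3/7b
10) 1836.735ms=6b +459.184ms=3/2b
11) 2295.918ms=15/2b +229.592ms=3/4b
12) 2525.51ms=33/4b +229.592ms=3/4b
Σ=9b of 9 (196bpm 3/8) — PASS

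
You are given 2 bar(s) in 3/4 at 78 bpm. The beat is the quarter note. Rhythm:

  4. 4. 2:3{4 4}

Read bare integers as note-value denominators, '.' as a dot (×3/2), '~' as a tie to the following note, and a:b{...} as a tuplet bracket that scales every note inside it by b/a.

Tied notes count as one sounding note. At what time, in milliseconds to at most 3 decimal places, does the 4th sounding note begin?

1. 0.0ms @ 0 + 1153.846ms (3/2)
2. 1153.846ms @ 3/2 + 1153.846ms (3/2)
3. 2307.692ms @ 3 + 1153.846ms (3/2)
4. 3461.538ms @ 9/2 + 1153.846ms (3/2)

note 4 onset = 9/2b = 3461.538ms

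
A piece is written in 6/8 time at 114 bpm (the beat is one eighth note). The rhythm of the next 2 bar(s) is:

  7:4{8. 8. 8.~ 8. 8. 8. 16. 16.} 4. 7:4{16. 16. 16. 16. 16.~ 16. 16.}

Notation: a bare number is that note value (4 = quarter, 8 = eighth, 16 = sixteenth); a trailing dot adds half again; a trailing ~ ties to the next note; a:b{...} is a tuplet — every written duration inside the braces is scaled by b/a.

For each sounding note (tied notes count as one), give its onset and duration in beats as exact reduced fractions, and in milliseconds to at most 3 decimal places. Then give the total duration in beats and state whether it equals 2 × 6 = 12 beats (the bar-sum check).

1) 0.0ms=0b +451.128ms=6/7b
2) 451.128ms=6/7b +451.128ms=6/7b
3) 902.256ms=12/7b +902.256ms=12/7b
4) 1804.511ms=24/7b +451.128ms=6/7b
5) 2255.639ms=30/7b +451.128ms=6/7b
6) 2706.767ms=36/7b +225.564ms=3/7b
7) 2932.331ms=39/7b +225.564ms=3/7b
8) 3157.895ms=6b +1578.947ms=3b
9) 4736.842ms=9b +225.564ms=3/7b
10) 4962.406ms=66/7b +225.564ms=3/7b
11) 5187.97ms=69/7b +225.564ms=3/7b
12) 5413.534ms=72/7b +225.564ms=3/7b
13) 5639.098ms=75/7b +451.128ms=6/7b
14) 6090.226ms=81/7b +225.564ms=3/7b
Σ=12b of 12 (114bpm 6/8) — PASS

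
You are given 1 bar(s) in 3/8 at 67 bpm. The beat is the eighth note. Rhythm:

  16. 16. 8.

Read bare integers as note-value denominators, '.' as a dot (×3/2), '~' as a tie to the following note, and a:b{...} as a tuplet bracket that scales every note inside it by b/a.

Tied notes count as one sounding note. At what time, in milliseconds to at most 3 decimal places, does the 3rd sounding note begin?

1. 0.0ms @ 0 + 671.642ms (3/4)
2. 671.642ms @ 3/4 + 671.642ms (3/4)
3. 1343.284ms @ 3/2 + 1343.284ms (3/2)

note 3 onset = 3/2b = 1343.284ms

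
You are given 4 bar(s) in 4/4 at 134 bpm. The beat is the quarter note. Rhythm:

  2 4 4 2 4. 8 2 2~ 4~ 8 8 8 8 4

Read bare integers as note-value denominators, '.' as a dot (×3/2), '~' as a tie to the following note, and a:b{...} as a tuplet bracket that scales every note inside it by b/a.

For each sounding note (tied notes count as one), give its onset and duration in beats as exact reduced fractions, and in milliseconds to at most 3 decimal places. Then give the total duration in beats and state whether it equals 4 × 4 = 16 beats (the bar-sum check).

1) 0.0ms=0b +895.522ms=2b
2) 895.522ms=2b +447.761ms=1b
3) 1343.284ms=3b +447.761ms=1b
4) 1791.045ms=4b +895.522ms=2b
5) 2686.567ms=6b +671.642ms=3/2b
6) 3358.209ms=15/2b +223.881ms=1/2b
7) 3582.09ms=8b +895.522ms=2b
8) 4477.612ms=10b +1567.164ms=7/2b
9) 6044.776ms=27/2b +223.881ms=1/2b
10) 6268.657ms=14b +223.881ms=1/2b
11) 6492.537ms=29/2b +223.881ms=1/2b
12) 6716.418ms=15b +447.761ms=1b
Σ=16b of 16 (134bpm 4/4) — PASS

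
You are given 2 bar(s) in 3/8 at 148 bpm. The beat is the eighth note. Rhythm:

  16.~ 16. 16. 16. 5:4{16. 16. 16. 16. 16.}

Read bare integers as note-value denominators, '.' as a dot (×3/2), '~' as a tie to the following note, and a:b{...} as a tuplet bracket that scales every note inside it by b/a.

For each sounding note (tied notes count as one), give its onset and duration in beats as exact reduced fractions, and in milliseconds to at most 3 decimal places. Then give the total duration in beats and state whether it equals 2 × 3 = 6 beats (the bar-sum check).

1) 0.0ms=0b +608.108ms=3/2b
2) 608.108ms=3/2b +304.054ms=3/4b
3) 912.162ms=9/4b +304.054ms=3/4b
4) 1216.216ms=3b +243.243ms=3/5b
5) 1459.459ms=18/5b +243.243ms=3/5b
6) 1702.703ms=21/5b +243.243ms=3/5b
7) 1945.946ms=24/5b +243.243ms=3/5b
8) 2189.189ms=27/5b +243.243ms=3/5b
Σ=6b of 6 (148bpm 3/8) — PASS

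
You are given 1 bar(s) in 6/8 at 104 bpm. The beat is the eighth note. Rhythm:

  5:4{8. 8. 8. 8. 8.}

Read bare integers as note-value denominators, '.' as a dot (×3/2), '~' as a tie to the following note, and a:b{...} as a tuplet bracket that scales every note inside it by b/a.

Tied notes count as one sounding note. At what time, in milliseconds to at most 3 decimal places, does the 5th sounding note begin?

note 5 onset = 24/5b = 2769.231ms

1. 0.0ms @ 0 + 692.308ms (6/5)
2. 692.308ms @ 6/5 + 692.308ms (6/5)
3. 1384.615ms @ 12/5 + 692.308ms (6/5)
4. 2076.923ms @ 18/5 + 692.308ms (6/5)
5. 2769.231ms @ 24/5 + 692.308ms (6/5)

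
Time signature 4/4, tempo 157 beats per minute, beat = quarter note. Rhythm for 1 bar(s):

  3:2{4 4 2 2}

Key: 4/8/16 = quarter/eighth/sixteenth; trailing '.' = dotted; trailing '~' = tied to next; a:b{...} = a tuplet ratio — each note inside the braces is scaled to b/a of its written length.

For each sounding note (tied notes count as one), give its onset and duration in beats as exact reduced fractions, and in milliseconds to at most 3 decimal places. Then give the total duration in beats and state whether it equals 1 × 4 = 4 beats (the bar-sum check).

1) 0.0ms=0b +254.777ms=2/3b
2) 254.777ms=2/3b +254.777ms=2/3b
3) 509.554ms=4/3b +509.554ms=4/3b
4) 1019.108ms=8/3b +509.554ms=4/3b
Σ=4b of 4 (157bpm 4/4) — PASS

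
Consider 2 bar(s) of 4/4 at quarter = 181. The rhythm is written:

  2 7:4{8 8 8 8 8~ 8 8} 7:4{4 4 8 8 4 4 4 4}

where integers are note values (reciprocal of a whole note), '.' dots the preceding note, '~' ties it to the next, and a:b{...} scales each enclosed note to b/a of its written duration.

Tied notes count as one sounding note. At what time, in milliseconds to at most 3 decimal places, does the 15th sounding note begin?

note 15 onset = 52/7b = 2462.51ms

1. 0.0ms @ 0 + 662.983ms (2)
2. 662.983ms @ 2 + 94.712ms (2/7)
3. 757.695ms @ 16/7 + 94.712ms (2/7)
4. 852.407ms @ 18/7 + 94.712ms (2/7)
5. 947.119ms @ 20/7 + 94.712ms (2/7)
6. 1041.831ms @ 22/7 + 189.424ms (4/7)
7. 1231.255ms @ 26/7 + 94.712ms (2/7)
8. 1325.967ms @ 4 + 189.424ms (4/7)
9. 1515.391ms @ 32/7 + 189.424ms (4/7)
10. 1704.815ms @ 36/7 + 94.712ms (2/7)
11. 1799.526ms @ 38/7 + 94.712ms (2/7)
12. 1894.238ms @ 40/7 + 189.424ms (4/7)
13. 2083.662ms @ 44/7 + 189.424ms (4/7)
14. 2273.086ms @ 48/7 + 189.424ms (4/7)
15. 2462.51ms @ 52/7 + 189.424ms (4/7)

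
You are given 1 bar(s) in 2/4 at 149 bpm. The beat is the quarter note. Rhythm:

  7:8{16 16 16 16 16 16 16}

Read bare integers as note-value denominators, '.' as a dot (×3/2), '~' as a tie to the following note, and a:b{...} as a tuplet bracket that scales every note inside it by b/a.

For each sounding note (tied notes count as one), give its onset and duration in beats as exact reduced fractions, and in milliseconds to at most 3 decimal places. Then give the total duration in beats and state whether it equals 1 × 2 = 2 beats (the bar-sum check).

1) 0.0ms=0b +115.053ms=2/7b
2) 115.053ms=2/7b +115.053ms=2/7b
3) 230.105ms=4/7b +115.053ms=2/7b
4) 345.158ms=6/7b +115.053ms=2/7b
5) 460.211ms=8/7b +115.053ms=2/7b
6) 575.264ms=10/7b +115.053ms=2/7b
7) 690.316ms=12/7b +115.053ms=2/7b
Σ=2b of 2 (149bpm 2/4) — PASS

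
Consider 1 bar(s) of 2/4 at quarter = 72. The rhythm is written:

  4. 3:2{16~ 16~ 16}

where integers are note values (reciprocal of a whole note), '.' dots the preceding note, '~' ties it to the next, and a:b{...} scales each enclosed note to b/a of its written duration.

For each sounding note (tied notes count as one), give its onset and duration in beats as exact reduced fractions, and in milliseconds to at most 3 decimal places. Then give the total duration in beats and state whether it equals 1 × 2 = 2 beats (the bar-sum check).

1) 0.0ms=0b +1250.0ms=3/2b
2) 1250.0ms=3/2b +416.667ms=1/2b
Σ=2b of 2 (72bpm 2/4) — PASS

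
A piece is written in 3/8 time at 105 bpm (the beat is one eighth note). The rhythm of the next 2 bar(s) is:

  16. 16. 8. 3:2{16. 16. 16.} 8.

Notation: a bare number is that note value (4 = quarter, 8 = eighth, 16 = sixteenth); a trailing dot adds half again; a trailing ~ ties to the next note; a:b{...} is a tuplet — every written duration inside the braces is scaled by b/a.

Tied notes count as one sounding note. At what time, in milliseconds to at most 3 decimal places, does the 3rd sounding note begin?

note 3 onset = 3/2b = 857.143ms

1. 0.0ms @ 0 + 428.571ms (3/4)
2. 428.571ms @ 3/4 + 428.571ms (3/4)
3. 857.143ms @ 3/2 + 857.143ms (3/2)
4. 1714.286ms @ 3 + 285.714ms (1/2)
5. 2000.0ms @ 7/2 + 285.714ms (1/2)
6. 2285.714ms @ 4 + 285.714ms (1/2)
7. 2571.429ms @ 9/2 + 857.143ms (3/2)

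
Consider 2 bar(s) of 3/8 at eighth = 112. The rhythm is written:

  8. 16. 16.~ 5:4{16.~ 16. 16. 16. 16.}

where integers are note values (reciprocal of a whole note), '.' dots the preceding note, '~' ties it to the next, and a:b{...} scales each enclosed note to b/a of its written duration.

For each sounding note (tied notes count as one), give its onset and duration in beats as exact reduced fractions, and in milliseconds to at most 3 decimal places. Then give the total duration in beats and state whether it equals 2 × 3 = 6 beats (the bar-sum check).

1) 0.0ms=0b +803.571ms=3/2b
2) 803.571ms=3/2b +401.786ms=3/4b
3) 1205.357ms=9/4b +1044.643ms=39/20b
4) 2250.0ms=21/5b +321.429ms=3/5b
5) 2571.429ms=24/5b +321.429ms=3/5b
6) 2892.857ms=27/5b +321.429ms=3/5b
Σ=6b of 6 (112bpm 3/8) — PASS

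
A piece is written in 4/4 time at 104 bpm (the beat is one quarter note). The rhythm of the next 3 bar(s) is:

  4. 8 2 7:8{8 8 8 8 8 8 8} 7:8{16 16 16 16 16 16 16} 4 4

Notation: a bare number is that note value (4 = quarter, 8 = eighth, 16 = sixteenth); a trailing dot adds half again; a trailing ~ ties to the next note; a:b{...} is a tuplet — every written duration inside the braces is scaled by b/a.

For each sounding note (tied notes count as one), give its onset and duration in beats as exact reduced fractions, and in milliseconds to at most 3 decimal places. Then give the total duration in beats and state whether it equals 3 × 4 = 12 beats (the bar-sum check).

1) 0.0ms=0b +865.385ms=3/2b
2) 865.385ms=3/2b +288.462ms=1/2b
3) 1153.846ms=2b +1153.846ms=2b
4) 2307.692ms=4b +329.67ms=4/7b
5) 2637.363ms=32/7b +329.67ms=4/7b
6) 2967.033ms=36/7b +329.67ms=4/7b
7) 3296.703ms=40/7b +329.67ms=4/7b
8) 3626.374ms=44/7b +329.67ms=4/7b
9) 3956.044ms=48/7b +329.67ms=4/7b
10) 4285.714ms=52/7b +329.67ms=4/7b
11) 4615.385ms=8b +164.835ms=2/7b
12) 4780.22ms=58/7b +164.835ms=2/7b
13) 4945.055ms=60/7b +164.835ms=2/7b
14) 5109.89ms=62/7b +164.835ms=2/7b
15) 5274.725ms=64/7b +164.835ms=2/7b
16) 5439.56ms=66/7b +164.835ms=2/7b
17) 5604.396ms=68/7b +164.835ms=2/7b
18) 5769.231ms=10b +576.923ms=1b
19) 6346.154ms=11b +576.923ms=1b
Σ=12b of 12 (104bpm 4/4) — PASS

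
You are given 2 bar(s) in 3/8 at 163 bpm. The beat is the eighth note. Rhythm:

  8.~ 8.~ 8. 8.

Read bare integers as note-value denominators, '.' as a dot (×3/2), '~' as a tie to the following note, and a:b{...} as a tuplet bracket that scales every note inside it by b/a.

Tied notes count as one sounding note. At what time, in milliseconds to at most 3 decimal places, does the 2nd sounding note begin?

note 2 onset = 9/2b = 1656.442ms

1. 0.0ms @ 0 + 1656.442ms (9/2)
2. 1656.442ms @ 9/2 + 552.147ms (3/2)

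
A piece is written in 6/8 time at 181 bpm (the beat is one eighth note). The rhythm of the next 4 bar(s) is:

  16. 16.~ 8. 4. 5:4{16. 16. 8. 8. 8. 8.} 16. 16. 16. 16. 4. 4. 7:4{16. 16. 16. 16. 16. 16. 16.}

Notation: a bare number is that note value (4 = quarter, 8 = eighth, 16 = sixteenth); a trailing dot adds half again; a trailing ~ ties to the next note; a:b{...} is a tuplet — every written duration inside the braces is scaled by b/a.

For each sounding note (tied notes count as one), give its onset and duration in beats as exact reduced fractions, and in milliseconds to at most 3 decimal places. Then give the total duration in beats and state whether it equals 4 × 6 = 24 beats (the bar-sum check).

1) 0.0ms=0b +248.619ms=3/4b
2) 248.619ms=3/4b +745.856ms=9/4b
3) 994.475ms=3b +994.475ms=3b
4) 1988.95ms=6b +198.895ms=3/5b
5) 2187.845ms=33/5b +198.895ms=3/5b
6) 2386.74ms=36/5b +397.79ms=6/5b
7) 2784.53ms=42/5b +397.79ms=6/5b
8) 3182.32ms=48/5b +397.79ms=6/5b
9) 3580.11ms=54/5b +397.79ms=6/5b
10) 3977.901ms=12b +248.619ms=3/4b
11) 4226.519ms=51/4b +248.619ms=3/4b
12) 4475.138ms=27/2b +248.619ms=3/4b
13) 4723.757ms=57/4b +248.619ms=3/4b
14) 4972.376ms=15b +994.475ms=3b
15) 5966.851ms=18b +994.475ms=3b
16) 6961.326ms=21b +142.068ms=3/7b
17) 7103.394ms=150/7b +142.068ms=3/7b
18) 7245.462ms=153/7b +142.068ms=3/7b
19) 7387.53ms=156/7b +142.068ms=3/7b
20) 7529.597ms=159/7b +142.068ms=3/7b
21) 7671.665ms=162/7b +142.068ms=3/7b
22) 7813.733ms=165/7b +142.068ms=3/7b
Σ=24b of 24 (181bpm 6/8) — PASS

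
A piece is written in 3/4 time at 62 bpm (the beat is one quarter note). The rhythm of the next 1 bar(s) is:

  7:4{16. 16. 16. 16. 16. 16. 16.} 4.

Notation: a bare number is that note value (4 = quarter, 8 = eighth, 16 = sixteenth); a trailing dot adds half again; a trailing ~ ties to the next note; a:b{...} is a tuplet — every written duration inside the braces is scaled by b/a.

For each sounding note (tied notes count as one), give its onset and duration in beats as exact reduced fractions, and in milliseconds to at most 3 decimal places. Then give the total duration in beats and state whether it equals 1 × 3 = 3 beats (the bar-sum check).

1) 0.0ms=0b +207.373ms=3/14b
2) 207.373ms=3/14b +207.373ms=3/14b
3) 414.747ms=3/7b +207.373ms=3/14b
4) 622.12ms=9/14b +207.373ms=3/14b
5) 829.493ms=6/7b +207.373ms=3/14b
6) 1036.866ms=15/14b +207.373ms=3/14b
7) 1244.24ms=9/7b +207.373ms=3/14b
8) 1451.613ms=3/2b +1451.613ms=3/2b
Σ=3b of 3 (62bpm 3/4) — PASS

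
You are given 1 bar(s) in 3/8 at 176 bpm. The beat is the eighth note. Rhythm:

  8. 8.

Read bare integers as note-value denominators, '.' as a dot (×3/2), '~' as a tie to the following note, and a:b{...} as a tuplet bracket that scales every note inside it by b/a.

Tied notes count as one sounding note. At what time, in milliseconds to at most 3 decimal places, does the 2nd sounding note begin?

1. 0.0ms @ 0 + 511.364ms (3/2)
2. 511.364ms @ 3/2 + 511.364ms (3/2)

note 2 onset = 3/2b = 511.364ms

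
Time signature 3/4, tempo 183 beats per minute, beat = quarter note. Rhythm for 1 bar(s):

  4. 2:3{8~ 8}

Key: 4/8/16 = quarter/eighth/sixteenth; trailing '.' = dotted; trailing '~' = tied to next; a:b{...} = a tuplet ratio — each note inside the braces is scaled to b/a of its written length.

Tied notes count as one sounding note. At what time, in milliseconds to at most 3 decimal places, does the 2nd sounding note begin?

note 2 onset = 3/2b = 491.803ms

1. 0.0ms @ 0 + 491.803ms (3/2)
2. 491.803ms @ 3/2 + 491.803ms (3/2)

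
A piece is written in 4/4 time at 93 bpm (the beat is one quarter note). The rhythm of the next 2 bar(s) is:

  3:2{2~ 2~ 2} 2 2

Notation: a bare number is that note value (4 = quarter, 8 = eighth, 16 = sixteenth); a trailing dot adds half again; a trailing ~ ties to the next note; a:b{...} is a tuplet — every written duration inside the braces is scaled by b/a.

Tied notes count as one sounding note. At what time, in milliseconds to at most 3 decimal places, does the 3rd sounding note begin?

1. 0.0ms @ 0 + 2580.645ms (4)
2. 2580.645ms @ 4 + 1290.323ms (2)
3. 3870.968ms @ 6 + 1290.323ms (2)

note 3 onset = 6b = 3870.968ms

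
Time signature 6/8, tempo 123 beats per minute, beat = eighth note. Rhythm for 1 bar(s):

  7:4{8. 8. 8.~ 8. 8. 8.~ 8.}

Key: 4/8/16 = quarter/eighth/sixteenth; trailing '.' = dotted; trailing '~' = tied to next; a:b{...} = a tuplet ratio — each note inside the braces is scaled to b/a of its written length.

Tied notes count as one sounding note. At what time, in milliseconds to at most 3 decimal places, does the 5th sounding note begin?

note 5 onset = 30/7b = 2090.592ms

1. 0.0ms @ 0 + 418.118ms (6/7)
2. 418.118ms @ 6/7 + 418.118ms (6/7)
3. 836.237ms @ 12/7 + 836.237ms (12/7)
4. 1672.474ms @ 24/7 + 418.118ms (6/7)
5. 2090.592ms @ 30/7 + 836.237ms (12/7)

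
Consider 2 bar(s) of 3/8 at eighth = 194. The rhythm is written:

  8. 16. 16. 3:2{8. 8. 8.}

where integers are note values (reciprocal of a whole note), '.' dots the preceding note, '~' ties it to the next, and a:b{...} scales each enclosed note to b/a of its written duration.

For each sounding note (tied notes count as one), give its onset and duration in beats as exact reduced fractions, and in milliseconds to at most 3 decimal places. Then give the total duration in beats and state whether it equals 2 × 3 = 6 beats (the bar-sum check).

1) 0.0ms=0b +463.918ms=3/2b
2) 463.918ms=3/2b +231.959ms=3/4b
3) 695.876ms=9/4b +231.959ms=3/4b
4) 927.835ms=3b +309.278ms=1b
5) 1237.113ms=4b +309.278ms=1b
6) 1546.392ms=5b +309.278ms=1b
Σ=6b of 6 (194bpm 3/8) — PASS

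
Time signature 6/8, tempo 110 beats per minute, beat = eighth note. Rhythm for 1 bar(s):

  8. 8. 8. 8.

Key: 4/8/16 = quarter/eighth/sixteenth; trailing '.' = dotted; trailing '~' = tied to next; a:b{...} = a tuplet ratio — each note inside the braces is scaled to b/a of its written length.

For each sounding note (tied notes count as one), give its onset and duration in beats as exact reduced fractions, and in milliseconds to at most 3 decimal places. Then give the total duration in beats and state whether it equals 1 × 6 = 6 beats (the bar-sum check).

1) 0.0ms=0b +818.182ms=3/2b
2) 818.182ms=3/2b +818.182ms=3/2b
3) 1636.364ms=3b +818.182ms=3/2b
4) 2454.545ms=9/2b +818.182ms=3/2b
Σ=6b of 6 (110bpm 6/8) — PASS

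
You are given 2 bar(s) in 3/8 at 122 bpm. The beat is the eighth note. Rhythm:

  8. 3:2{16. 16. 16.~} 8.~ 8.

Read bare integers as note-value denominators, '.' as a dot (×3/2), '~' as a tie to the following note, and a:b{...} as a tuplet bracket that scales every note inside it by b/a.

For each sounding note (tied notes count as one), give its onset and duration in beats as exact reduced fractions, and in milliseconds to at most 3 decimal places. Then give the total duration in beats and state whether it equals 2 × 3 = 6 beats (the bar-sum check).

1) 0.0ms=0b +737.705ms=3/2b
2) 737.705ms=3/2b +245.902ms=1/2b
3) 983.607ms=2b +245.902ms=1/2b
4) 1229.508ms=5/2b +1721.311ms=7/2b
Σ=6b of 6 (122bpm 3/8) — PASS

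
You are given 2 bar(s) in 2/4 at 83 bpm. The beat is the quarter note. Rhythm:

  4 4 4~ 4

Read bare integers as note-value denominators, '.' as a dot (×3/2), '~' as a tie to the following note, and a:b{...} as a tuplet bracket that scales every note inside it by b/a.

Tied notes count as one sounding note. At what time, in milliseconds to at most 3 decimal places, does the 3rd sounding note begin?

note 3 onset = 2b = 1445.783ms

1. 0.0ms @ 0 + 722.892ms (1)
2. 722.892ms @ 1 + 722.892ms (1)
3. 1445.783ms @ 2 + 1445.783ms (2)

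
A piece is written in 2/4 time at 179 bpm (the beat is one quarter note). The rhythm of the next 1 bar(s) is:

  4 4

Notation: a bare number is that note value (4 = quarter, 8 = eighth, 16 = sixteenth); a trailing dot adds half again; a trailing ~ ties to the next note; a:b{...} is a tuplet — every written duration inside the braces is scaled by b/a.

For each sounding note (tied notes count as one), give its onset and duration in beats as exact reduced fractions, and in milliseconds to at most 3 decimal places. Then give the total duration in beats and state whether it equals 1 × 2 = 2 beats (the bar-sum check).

1) 0.0ms=0b +335.196ms=1b
2) 335.196ms=1b +335.196ms=1b
Σ=2b of 2 (179bpm 2/4) — PASS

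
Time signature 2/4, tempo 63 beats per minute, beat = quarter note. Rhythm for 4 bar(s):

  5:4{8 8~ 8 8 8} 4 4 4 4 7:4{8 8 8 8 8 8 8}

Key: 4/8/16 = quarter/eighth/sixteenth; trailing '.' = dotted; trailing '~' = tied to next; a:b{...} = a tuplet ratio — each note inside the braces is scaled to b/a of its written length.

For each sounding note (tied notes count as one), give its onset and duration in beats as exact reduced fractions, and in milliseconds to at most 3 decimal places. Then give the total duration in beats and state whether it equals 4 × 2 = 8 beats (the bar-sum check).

1) 0.0ms=0b +380.952ms=2/5b
2) 380.952ms=2/5b +761.905ms=4/5b
3) 1142.857ms=6/5b +380.952ms=2/5b
4) 1523.81ms=8/5b +380.952ms=2/5b
5) 1904.762ms=2b +952.381ms=1b
6) 2857.143ms=3b +952.381ms=1b
7) 3809.524ms=4b +952.381ms=1b
8) 4761.905ms=5b +952.381ms=1b
9) 5714.286ms=6b +272.109ms=2/7b
10) 5986.395ms=44/7b +272.109ms=2/7b
11) 6258.503ms=46/7b +272.109ms=2/7b
12) 6530.612ms=48/7b +272.109ms=2/7b
13) 6802.721ms=50/7b +272.109ms=2/7b
14) 7074.83ms=52/7b +272.109ms=2/7b
15) 7346.939ms=54/7b +272.109ms=2/7b
Σ=8b of 8 (63bpm 2/4) — PASS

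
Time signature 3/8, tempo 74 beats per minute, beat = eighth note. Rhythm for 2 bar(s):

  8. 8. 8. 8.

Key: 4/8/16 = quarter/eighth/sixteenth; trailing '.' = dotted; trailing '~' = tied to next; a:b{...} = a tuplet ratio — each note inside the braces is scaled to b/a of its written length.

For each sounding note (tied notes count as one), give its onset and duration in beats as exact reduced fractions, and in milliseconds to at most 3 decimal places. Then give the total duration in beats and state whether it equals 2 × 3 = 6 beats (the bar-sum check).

1) 0.0ms=0b +1216.216ms=3/2b
2) 1216.216ms=3/2b +1216.216ms=3/2b
3) 2432.432ms=3b +1216.216ms=3/2b
4) 3648.649ms=9/2b +1216.216ms=3/2b
Σ=6b of 6 (74bpm 3/8) — PASS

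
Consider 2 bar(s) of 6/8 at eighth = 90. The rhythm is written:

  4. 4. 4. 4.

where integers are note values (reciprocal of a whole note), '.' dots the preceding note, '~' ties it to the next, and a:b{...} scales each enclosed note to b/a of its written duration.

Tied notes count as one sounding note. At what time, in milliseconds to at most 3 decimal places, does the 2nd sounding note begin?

1. 0.0ms @ 0 + 2000.0ms (3)
2. 2000.0ms @ 3 + 2000.0ms (3)
3. 4000.0ms @ 6 + 2000.0ms (3)
4. 6000.0ms @ 9 + 2000.0ms (3)

note 2 onset = 3b = 2000.0ms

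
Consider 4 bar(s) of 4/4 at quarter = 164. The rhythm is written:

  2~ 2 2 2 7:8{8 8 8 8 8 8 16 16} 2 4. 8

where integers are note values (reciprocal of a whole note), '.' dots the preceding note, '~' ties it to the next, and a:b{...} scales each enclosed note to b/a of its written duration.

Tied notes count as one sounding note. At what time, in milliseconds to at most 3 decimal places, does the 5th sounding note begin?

note 5 onset = 60/7b = 3135.889ms

1. 0.0ms @ 0 + 1463.415ms (4)
2. 1463.415ms @ 4 + 731.707ms (2)
3. 2195.122ms @ 6 + 731.707ms (2)
4. 2926.829ms @ 8 + 209.059ms (4/7)
5. 3135.889ms @ 60/7 + 209.059ms (4/7)
6. 3344.948ms @ 64/7 + 209.059ms (4/7)
7. 3554.007ms @ 68/7 + 209.059ms (4/7)
8. 3763.066ms @ 72/7 + 209.059ms (4/7)
9. 3972.125ms @ 76/7 + 209.059ms (4/7)
10. 4181.185ms @ 80/7 + 104.53ms (2/7)
11. 4285.714ms @ 82/7 + 104.53ms (2/7)
12. 4390.244ms @ 12 + 731.707ms (2)
13. 5121.951ms @ 14 + 548.78ms (3/2)
14. 5670.732ms @ 31/2 + 182.927ms (1/2)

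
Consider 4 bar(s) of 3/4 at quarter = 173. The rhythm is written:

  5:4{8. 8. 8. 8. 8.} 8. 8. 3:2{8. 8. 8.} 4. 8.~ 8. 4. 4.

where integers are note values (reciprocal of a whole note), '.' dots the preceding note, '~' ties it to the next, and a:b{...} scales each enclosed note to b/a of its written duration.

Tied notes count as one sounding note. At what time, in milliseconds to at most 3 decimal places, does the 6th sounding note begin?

1. 0.0ms @ 0 + 208.092ms (3/5)
2. 208.092ms @ 3/5 + 208.092ms (3/5)
3. 416.185ms @ 6/5 + 208.092ms (3/5)
4. 624.277ms @ 9/5 + 208.092ms (3/5)
5. 832.37ms @ 12/5 + 208.092ms (3/5)
6. 1040.462ms @ 3 + 260.116ms (3/4)
7. 1300.578ms @ 15/4 + 260.116ms (3/4)
8. 1560.694ms @ 9/2 + 173.41ms (1/2)
9. 1734.104ms @ 5 + 173.41ms (1/2)
10. 1907.514ms @ 11/2 + 173.41ms (1/2)
11. 2080.925ms @ 6 + 520.231ms (3/2)
12. 2601.156ms @ 15/2 + 520.231ms (3/2)
13. 3121.387ms @ 9 + 520.231ms (3/2)
14. 3641.618ms @ 21/2 + 520.231ms (3/2)

note 6 onset = 3b = 1040.462ms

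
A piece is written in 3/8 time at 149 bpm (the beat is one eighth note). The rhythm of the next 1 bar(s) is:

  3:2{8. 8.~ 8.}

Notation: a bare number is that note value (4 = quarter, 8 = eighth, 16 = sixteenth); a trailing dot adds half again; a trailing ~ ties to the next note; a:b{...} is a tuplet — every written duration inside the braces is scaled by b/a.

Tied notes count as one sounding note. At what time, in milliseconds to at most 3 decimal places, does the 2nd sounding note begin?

note 2 onset = 1b = 402.685ms

1. 0.0ms @ 0 + 402.685ms (1)
2. 402.685ms @ 1 + 805.369ms (2)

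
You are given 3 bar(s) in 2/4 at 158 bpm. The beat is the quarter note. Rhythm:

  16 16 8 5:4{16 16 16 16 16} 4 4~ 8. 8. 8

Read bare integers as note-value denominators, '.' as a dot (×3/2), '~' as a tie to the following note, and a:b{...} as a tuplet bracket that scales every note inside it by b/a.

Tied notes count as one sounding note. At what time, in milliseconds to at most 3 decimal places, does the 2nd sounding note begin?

1. 0.0ms @ 0 + 94.937ms (1/4)
2. 94.937ms @ 1/4 + 94.937ms (1/4)
3. 189.873ms @ 1/2 + 189.873ms (1/2)
4. 379.747ms @ 1 + 75.949ms (1/5)
5. 455.696ms @ 6/5 + 75.949ms (1/5)
6. 531.646ms @ 7/5 + 75.949ms (1/5)
7. 607.595ms @ 8/5 + 75.949ms (1/5)
8. 683.544ms @ 9/5 + 75.949ms (1/5)
9. 759.494ms @ 2 + 379.747ms (1)
10. 1139.241ms @ 3 + 664.557ms (7/4)
11. 1803.797ms @ 19/4 + 284.81ms (3/4)
12. 2088.608ms @ 11/2 + 189.873ms (1/2)

note 2 onset = 1/4b = 94.937ms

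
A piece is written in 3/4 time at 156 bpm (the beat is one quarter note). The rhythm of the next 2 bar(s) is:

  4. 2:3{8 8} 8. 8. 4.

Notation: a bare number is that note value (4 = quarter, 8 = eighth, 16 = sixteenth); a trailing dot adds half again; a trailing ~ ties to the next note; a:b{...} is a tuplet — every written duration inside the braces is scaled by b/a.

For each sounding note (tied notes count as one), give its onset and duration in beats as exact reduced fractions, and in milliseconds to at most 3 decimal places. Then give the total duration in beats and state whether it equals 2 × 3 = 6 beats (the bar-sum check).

1) 0.0ms=0b +576.923ms=3/2b
2) 576.923ms=3/2b +288.462ms=3/4b
3) 865.385ms=9/4b +288.462ms=3/4b
4) 1153.846ms=3b +288.462ms=3/4b
5) 1442.308ms=15/4b +288.462ms=3/4b
6) 1730.769ms=9/2b +576.923ms=3/2b
Σ=6b of 6 (156bpm 3/4) — PASS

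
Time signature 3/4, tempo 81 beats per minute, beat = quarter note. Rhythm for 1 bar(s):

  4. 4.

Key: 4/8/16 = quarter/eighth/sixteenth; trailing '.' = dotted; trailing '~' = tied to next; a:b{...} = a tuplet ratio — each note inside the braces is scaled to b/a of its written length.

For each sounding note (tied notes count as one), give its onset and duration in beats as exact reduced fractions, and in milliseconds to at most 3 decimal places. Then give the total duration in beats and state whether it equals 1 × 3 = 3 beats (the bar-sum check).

1) 0.0ms=0b +1111.111ms=3/2b
2) 1111.111ms=3/2b +1111.111ms=3/2b
Σ=3b of 3 (81bpm 3/4) — PASS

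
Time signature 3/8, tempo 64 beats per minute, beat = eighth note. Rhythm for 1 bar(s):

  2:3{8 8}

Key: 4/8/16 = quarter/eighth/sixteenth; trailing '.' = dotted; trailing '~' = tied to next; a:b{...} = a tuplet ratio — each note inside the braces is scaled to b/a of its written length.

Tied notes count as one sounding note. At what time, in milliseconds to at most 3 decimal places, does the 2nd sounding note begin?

note 2 onset = 3/2b = 1406.25ms

1. 0.0ms @ 0 + 1406.25ms (3/2)
2. 1406.25ms @ 3/2 + 1406.25ms (3/2)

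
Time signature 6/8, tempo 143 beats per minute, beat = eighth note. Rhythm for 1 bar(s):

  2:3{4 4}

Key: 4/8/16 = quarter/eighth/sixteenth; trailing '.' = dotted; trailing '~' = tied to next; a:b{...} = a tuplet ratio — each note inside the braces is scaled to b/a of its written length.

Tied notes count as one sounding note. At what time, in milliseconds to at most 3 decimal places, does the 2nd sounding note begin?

note 2 onset = 3b = 1258.741ms

1. 0.0ms @ 0 + 1258.741ms (3)
2. 1258.741ms @ 3 + 1258.741ms (3)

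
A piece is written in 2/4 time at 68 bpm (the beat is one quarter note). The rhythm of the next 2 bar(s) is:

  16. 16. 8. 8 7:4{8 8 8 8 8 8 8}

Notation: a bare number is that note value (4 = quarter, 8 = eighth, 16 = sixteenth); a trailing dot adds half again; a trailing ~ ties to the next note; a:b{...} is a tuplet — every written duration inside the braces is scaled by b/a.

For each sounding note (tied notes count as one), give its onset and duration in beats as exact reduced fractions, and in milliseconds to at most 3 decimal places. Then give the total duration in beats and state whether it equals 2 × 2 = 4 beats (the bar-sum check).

1) 0.0ms=0b +330.882ms=3/8b
2) 330.882ms=3/8b +330.882ms=3/8b
3) 661.765ms=3/4b +661.765ms=3/4b
4) 1323.529ms=3/2b +441.176ms=1/2b
5) 1764.706ms=2b +252.101ms=2/7b
6) 2016.807ms=16/7b +252.101ms=2/7b
7) 2268.908ms=18/7b +252.101ms=2/7b
8) 2521.008ms=20/7b +252.101ms=2/7b
9) 2773.109ms=22/7b +252.101ms=2/7b
10) 3025.21ms=24/7b +252.101ms=2/7b
11) 3277.311ms=26/7b +252.101ms=2/7b
Σ=4b of 4 (68bpm 2/4) — PASS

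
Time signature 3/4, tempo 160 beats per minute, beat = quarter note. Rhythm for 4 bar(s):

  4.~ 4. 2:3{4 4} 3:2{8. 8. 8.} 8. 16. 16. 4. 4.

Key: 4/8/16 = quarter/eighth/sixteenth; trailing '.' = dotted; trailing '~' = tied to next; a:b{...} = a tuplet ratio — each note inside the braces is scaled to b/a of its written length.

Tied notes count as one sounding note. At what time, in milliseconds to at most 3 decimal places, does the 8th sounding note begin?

1. 0.0ms @ 0 + 1125.0ms (3)
2. 1125.0ms @ 3 + 562.5ms (3/2)
3. 1687.5ms @ 9/2 + 562.5ms (3/2)
4. 2250.0ms @ 6 + 187.5ms (1/2)
5. 2437.5ms @ 13/2 + 187.5ms (1/2)
6. 2625.0ms @ 7 + 187.5ms (1/2)
7. 2812.5ms @ 15/2 + 281.25ms (3/4)
8. 3093.75ms @ 33/4 + 140.625ms (3/8)
9. 3234.375ms @ 69/8 + 140.625ms (3/8)
10. 3375.0ms @ 9 + 562.5ms (3/2)
11. 3937.5ms @ 21/2 + 562.5ms (3/2)

note 8 onset = 33/4b = 3093.75ms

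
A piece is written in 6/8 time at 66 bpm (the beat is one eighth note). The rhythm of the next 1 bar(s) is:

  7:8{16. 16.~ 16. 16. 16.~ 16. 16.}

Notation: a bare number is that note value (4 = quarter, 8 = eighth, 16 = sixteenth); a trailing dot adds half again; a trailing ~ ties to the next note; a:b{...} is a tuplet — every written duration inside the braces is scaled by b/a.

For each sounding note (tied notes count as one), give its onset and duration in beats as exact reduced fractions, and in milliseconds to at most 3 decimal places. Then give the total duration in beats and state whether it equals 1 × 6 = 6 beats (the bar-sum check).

1) 0.0ms=0b +779.221ms=6/7b
2) 779.221ms=6/7b +1558.442ms=12/7b
3) 2337.662ms=18/7b +779.221ms=6/7b
4) 3116.883ms=24/7b +1558.442ms=12/7b
5) 4675.325ms=36/7b +779.221ms=6/7b
Σ=6b of 6 (66bpm 6/8) — PASS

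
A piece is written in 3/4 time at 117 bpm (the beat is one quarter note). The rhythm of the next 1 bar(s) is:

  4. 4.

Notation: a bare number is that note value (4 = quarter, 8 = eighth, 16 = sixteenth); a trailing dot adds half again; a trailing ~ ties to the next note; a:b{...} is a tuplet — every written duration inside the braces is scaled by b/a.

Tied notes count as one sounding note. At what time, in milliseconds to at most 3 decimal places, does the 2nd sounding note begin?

1. 0.0ms @ 0 + 769.231ms (3/2)
2. 769.231ms @ 3/2 + 769.231ms (3/2)

note 2 onset = 3/2b = 769.231ms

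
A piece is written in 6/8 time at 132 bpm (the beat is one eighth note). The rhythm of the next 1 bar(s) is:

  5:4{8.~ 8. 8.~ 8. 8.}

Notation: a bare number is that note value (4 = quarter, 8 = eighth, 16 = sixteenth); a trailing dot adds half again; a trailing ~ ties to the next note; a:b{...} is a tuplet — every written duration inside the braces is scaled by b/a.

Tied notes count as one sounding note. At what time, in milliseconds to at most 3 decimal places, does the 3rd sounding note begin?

1. 0.0ms @ 0 + 1090.909ms (12/5)
2. 1090.909ms @ 12/5 + 1090.909ms (12/5)
3. 2181.818ms @ 24/5 + 545.455ms (6/5)

note 3 onset = 24/5b = 2181.818ms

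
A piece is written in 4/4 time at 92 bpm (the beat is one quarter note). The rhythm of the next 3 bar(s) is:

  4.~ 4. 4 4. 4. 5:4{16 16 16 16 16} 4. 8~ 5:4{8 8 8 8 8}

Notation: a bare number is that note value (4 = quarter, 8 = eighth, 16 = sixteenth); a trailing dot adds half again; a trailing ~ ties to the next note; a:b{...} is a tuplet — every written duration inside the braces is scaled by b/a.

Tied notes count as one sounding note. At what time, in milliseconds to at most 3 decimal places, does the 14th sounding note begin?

1. 0.0ms @ 0 + 1956.522ms (3)
2. 1956.522ms @ 3 + 652.174ms (1)
3. 2608.696ms @ 4 + 978.261ms (3/2)
4. 3586.957ms @ 11/2 + 978.261ms (3/2)
5. 4565.217ms @ 7 + 130.435ms (1/5)
6. 4695.652ms @ 36/5 + 130.435ms (1/5)
7. 4826.087ms @ 37/5 + 130.435ms (1/5)
8. 4956.522ms @ 38/5 + 130.435ms (1/5)
9. 5086.957ms @ 39/5 + 130.435ms (1/5)
10. 5217.391ms @ 8 + 978.261ms (3/2)
11. 6195.652ms @ 19/2 + 586.957ms (9/10)
12. 6782.609ms @ 52/5 + 260.87ms (2/5)
13. 7043.478ms @ 54/5 + 260.87ms (2/5)
14. 7304.348ms @ 56/5 + 260.87ms (2/5)
15. 7565.217ms @ 58/5 + 260.87ms (2/5)

note 14 onset = 56/5b = 7304.348ms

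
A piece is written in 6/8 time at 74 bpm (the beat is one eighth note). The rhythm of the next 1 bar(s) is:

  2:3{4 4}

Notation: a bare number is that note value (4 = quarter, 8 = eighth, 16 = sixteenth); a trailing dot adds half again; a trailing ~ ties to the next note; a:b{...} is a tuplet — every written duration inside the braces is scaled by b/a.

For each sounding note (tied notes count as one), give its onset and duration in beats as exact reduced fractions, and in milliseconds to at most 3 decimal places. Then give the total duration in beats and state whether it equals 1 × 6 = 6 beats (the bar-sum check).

1) 0.0ms=0b +2432.432ms=3b
2) 2432.432ms=3b +2432.432ms=3b
Σ=6b of 6 (74bpm 6/8) — PASS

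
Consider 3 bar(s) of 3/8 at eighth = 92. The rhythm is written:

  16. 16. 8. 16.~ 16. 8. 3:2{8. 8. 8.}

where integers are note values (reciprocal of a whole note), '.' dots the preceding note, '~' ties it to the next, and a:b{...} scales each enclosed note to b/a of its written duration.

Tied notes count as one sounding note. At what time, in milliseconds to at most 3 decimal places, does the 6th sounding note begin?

note 6 onset = 6b = 3913.043ms

1. 0.0ms @ 0 + 489.13ms (3/4)
2. 489.13ms @ 3/4 + 489.13ms (3/4)
3. 978.261ms @ 3/2 + 978.261ms (3/2)
4. 1956.522ms @ 3 + 978.261ms (3/2)
5. 2934.783ms @ 9/2 + 978.261ms (3/2)
6. 3913.043ms @ 6 + 652.174ms (1)
7. 4565.217ms @ 7 + 652.174ms (1)
8. 5217.391ms @ 8 + 652.174ms (1)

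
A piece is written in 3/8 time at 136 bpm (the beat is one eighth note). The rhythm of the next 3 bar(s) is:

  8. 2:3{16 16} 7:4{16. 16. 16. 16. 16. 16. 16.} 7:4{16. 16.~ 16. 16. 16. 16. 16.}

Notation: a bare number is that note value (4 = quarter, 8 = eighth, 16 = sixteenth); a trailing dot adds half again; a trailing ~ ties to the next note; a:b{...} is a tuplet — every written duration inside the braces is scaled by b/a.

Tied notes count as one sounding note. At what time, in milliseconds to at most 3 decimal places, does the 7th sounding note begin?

note 7 onset = 30/7b = 1890.756ms

1. 0.0ms @ 0 + 661.765ms (3/2)
2. 661.765ms @ 3/2 + 330.882ms (3/4)
3. 992.647ms @ 9/4 + 330.882ms (3/4)
4. 1323.529ms @ 3 + 189.076ms (3/7)
5. 1512.605ms @ 24/7 + 189.076ms (3/7)
6. 1701.681ms @ 27/7 + 189.076ms (3/7)
7. 1890.756ms @ 30/7 + 189.076ms (3/7)
8. 2079.832ms @ 33/7 + 189.076ms (3/7)
9. 2268.908ms @ 36/7 + 189.076ms (3/7)
10. 2457.983ms @ 39/7 + 189.076ms (3/7)
11. 2647.059ms @ 6 + 189.076ms (3/7)
12. 2836.134ms @ 45/7 + 378.151ms (6/7)
13. 3214.286ms @ 51/7 + 189.076ms (3/7)
14. 3403.361ms @ 54/7 + 189.076ms (3/7)
15. 3592.437ms @ 57/7 + 189.076ms (3/7)
16. 3781.513ms @ 60/7 + 189.076ms (3/7)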